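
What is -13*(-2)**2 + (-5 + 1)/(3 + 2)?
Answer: -264/5 ≈ -52.800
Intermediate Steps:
-13*(-2)**2 + (-5 + 1)/(3 + 2) = -13*4 - 4/5 = -52 - 4*1/5 = -52 - 4/5 = -264/5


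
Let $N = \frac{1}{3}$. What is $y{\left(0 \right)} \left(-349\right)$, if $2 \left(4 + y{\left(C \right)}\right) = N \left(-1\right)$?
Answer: $\frac{8725}{6} \approx 1454.2$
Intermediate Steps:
$N = \frac{1}{3} \approx 0.33333$
$y{\left(C \right)} = - \frac{25}{6}$ ($y{\left(C \right)} = -4 + \frac{\frac{1}{3} \left(-1\right)}{2} = -4 + \frac{1}{2} \left(- \frac{1}{3}\right) = -4 - \frac{1}{6} = - \frac{25}{6}$)
$y{\left(0 \right)} \left(-349\right) = \left(- \frac{25}{6}\right) \left(-349\right) = \frac{8725}{6}$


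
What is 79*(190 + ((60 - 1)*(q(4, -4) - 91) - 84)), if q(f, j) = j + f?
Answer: -415777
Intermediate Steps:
q(f, j) = f + j
79*(190 + ((60 - 1)*(q(4, -4) - 91) - 84)) = 79*(190 + ((60 - 1)*((4 - 4) - 91) - 84)) = 79*(190 + (59*(0 - 91) - 84)) = 79*(190 + (59*(-91) - 84)) = 79*(190 + (-5369 - 84)) = 79*(190 - 5453) = 79*(-5263) = -415777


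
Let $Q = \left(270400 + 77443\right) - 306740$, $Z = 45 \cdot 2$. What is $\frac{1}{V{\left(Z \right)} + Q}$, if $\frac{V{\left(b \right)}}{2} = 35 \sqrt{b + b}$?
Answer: $\frac{4567}{187619401} - \frac{140 \sqrt{5}}{562858203} \approx 2.3786 \cdot 10^{-5}$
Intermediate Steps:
$Z = 90$
$V{\left(b \right)} = 70 \sqrt{2} \sqrt{b}$ ($V{\left(b \right)} = 2 \cdot 35 \sqrt{b + b} = 2 \cdot 35 \sqrt{2 b} = 2 \cdot 35 \sqrt{2} \sqrt{b} = 70 \sqrt{2} \sqrt{b}$)
$Q = 41103$ ($Q = 347843 - 306740 = 41103$)
$\frac{1}{V{\left(Z \right)} + Q} = \frac{1}{70 \sqrt{2} \sqrt{90} + 41103} = \frac{1}{70 \sqrt{2} \cdot 3 \sqrt{10} + 41103} = \frac{1}{420 \sqrt{5} + 41103} = \frac{1}{41103 + 420 \sqrt{5}}$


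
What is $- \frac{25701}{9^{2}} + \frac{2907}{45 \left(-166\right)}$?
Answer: $- \frac{7119331}{22410} \approx -317.69$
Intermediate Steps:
$- \frac{25701}{9^{2}} + \frac{2907}{45 \left(-166\right)} = - \frac{25701}{81} + \frac{2907}{-7470} = \left(-25701\right) \frac{1}{81} + 2907 \left(- \frac{1}{7470}\right) = - \frac{8567}{27} - \frac{323}{830} = - \frac{7119331}{22410}$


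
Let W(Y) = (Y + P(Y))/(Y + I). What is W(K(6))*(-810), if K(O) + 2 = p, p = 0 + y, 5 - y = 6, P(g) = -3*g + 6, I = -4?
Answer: 9720/7 ≈ 1388.6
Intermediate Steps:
P(g) = 6 - 3*g
y = -1 (y = 5 - 1*6 = 5 - 6 = -1)
p = -1 (p = 0 - 1 = -1)
K(O) = -3 (K(O) = -2 - 1 = -3)
W(Y) = (6 - 2*Y)/(-4 + Y) (W(Y) = (Y + (6 - 3*Y))/(Y - 4) = (6 - 2*Y)/(-4 + Y))
W(K(6))*(-810) = (2*(3 - 1*(-3))/(-4 - 3))*(-810) = (2*(3 + 3)/(-7))*(-810) = (2*(-⅐)*6)*(-810) = -12/7*(-810) = 9720/7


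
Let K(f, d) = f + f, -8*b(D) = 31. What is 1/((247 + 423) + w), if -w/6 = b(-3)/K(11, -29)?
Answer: 88/59053 ≈ 0.0014902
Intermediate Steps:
b(D) = -31/8 (b(D) = -⅛*31 = -31/8)
K(f, d) = 2*f
w = 93/88 (w = -(-93)/(4*(2*11)) = -(-93)/(4*22) = -6*(-31/176) = 93/88 ≈ 1.0568)
1/((247 + 423) + w) = 1/((247 + 423) + 93/88) = 1/(670 + 93/88) = 1/(59053/88) = 88/59053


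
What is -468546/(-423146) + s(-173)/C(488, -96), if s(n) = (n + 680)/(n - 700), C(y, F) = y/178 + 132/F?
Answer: 40874604095/59905413939 ≈ 0.68232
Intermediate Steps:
C(y, F) = 132/F + y/178 (C(y, F) = y*(1/178) + 132/F = y/178 + 132/F = 132/F + y/178)
s(n) = (680 + n)/(-700 + n)
-468546/(-423146) + s(-173)/C(488, -96) = -468546/(-423146) + ((680 - 173)/(-700 - 173))/(132/(-96) + (1/178)*488) = -468546*(-1/423146) + (507/(-873))/(132*(-1/96) + 244/89) = 234273/211573 + (-1/873*507)/(-11/8 + 244/89) = 234273/211573 - 169/(291*973/712) = 234273/211573 - 169/291*712/973 = 234273/211573 - 120328/283143 = 40874604095/59905413939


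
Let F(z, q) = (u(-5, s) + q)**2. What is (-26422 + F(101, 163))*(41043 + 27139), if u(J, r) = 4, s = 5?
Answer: 100022994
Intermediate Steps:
F(z, q) = (4 + q)**2
(-26422 + F(101, 163))*(41043 + 27139) = (-26422 + (4 + 163)**2)*(41043 + 27139) = (-26422 + 167**2)*68182 = (-26422 + 27889)*68182 = 1467*68182 = 100022994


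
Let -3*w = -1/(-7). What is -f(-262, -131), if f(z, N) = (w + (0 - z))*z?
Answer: 1441262/21 ≈ 68632.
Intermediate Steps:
w = -1/21 (w = -(-1)/(3*(-7)) = -(-1)*(-1)/(3*7) = -⅓*⅐ = -1/21 ≈ -0.047619)
f(z, N) = z*(-1/21 - z) (f(z, N) = (-1/21 + (0 - z))*z = (-1/21 - z)*z = z*(-1/21 - z))
-f(-262, -131) = -(-1)*(-262)*(1/21 - 262) = -(-1)*(-262)*(-5501)/21 = -1*(-1441262/21) = 1441262/21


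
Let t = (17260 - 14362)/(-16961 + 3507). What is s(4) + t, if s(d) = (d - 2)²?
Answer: 3637/961 ≈ 3.7846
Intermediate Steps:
s(d) = (-2 + d)²
t = -207/961 (t = 2898/(-13454) = 2898*(-1/13454) = -207/961 ≈ -0.21540)
s(4) + t = (-2 + 4)² - 207/961 = 2² - 207/961 = 4 - 207/961 = 3637/961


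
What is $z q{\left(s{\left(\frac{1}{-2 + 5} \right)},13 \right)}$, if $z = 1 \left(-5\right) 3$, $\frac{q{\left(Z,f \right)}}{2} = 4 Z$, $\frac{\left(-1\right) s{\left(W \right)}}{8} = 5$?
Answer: $4800$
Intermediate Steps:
$s{\left(W \right)} = -40$ ($s{\left(W \right)} = \left(-8\right) 5 = -40$)
$q{\left(Z,f \right)} = 8 Z$ ($q{\left(Z,f \right)} = 2 \cdot 4 Z = 8 Z$)
$z = -15$ ($z = \left(-5\right) 3 = -15$)
$z q{\left(s{\left(\frac{1}{-2 + 5} \right)},13 \right)} = - 15 \cdot 8 \left(-40\right) = \left(-15\right) \left(-320\right) = 4800$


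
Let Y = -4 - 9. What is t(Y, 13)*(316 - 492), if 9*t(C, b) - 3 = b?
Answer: -2816/9 ≈ -312.89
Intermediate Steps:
Y = -13
t(C, b) = 1/3 + b/9
t(Y, 13)*(316 - 492) = (1/3 + (1/9)*13)*(316 - 492) = (1/3 + 13/9)*(-176) = (16/9)*(-176) = -2816/9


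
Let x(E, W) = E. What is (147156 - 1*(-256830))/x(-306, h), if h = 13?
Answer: -67331/51 ≈ -1320.2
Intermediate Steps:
(147156 - 1*(-256830))/x(-306, h) = (147156 - 1*(-256830))/(-306) = (147156 + 256830)*(-1/306) = 403986*(-1/306) = -67331/51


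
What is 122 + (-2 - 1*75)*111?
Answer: -8425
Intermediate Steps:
122 + (-2 - 1*75)*111 = 122 + (-2 - 75)*111 = 122 - 77*111 = 122 - 8547 = -8425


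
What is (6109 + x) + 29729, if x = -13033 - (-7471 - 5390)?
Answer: 35666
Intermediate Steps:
x = -172 (x = -13033 - 1*(-12861) = -13033 + 12861 = -172)
(6109 + x) + 29729 = (6109 - 172) + 29729 = 5937 + 29729 = 35666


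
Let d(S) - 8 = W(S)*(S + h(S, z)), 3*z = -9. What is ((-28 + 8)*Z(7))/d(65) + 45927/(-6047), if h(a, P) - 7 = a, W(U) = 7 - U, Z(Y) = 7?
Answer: -25980139/3428649 ≈ -7.5774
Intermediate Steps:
z = -3 (z = (⅓)*(-9) = -3)
h(a, P) = 7 + a
d(S) = 8 + (7 - S)*(7 + 2*S) (d(S) = 8 + (7 - S)*(S + (7 + S)) = 8 + (7 - S)*(7 + 2*S))
((-28 + 8)*Z(7))/d(65) + 45927/(-6047) = ((-28 + 8)*7)/(57 - 2*65² + 7*65) + 45927/(-6047) = (-20*7)/(57 - 2*4225 + 455) + 45927*(-1/6047) = -140/(57 - 8450 + 455) - 45927/6047 = -140/(-7938) - 45927/6047 = -140*(-1/7938) - 45927/6047 = 10/567 - 45927/6047 = -25980139/3428649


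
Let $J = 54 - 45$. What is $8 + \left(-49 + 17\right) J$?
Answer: $-280$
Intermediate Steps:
$J = 9$ ($J = 54 - 45 = 9$)
$8 + \left(-49 + 17\right) J = 8 + \left(-49 + 17\right) 9 = 8 - 288 = -280$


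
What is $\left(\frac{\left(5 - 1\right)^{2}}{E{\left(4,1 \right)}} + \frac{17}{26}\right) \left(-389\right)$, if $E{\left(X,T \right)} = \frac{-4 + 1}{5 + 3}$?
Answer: $\frac{1274753}{78} \approx 16343.0$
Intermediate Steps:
$E{\left(X,T \right)} = - \frac{3}{8}$
$\left(\frac{\left(5 - 1\right)^{2}}{E{\left(4,1 \right)}} + \frac{17}{26}\right) \left(-389\right) = \left(\frac{\left(5 - 1\right)^{2}}{- \frac{3}{8}} + \frac{17}{26}\right) \left(-389\right) = \left(4^{2} \left(- \frac{8}{3}\right) + 17 \cdot \frac{1}{26}\right) \left(-389\right) = \left(16 \left(- \frac{8}{3}\right) + \frac{17}{26}\right) \left(-389\right) = \left(- \frac{128}{3} + \frac{17}{26}\right) \left(-389\right) = \left(- \frac{3277}{78}\right) \left(-389\right) = \frac{1274753}{78}$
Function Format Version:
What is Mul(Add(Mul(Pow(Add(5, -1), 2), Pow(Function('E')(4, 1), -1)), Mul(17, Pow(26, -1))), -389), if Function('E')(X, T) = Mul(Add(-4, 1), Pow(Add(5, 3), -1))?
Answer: Rational(1274753, 78) ≈ 16343.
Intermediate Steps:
Function('E')(X, T) = Rational(-3, 8) (Function('E')(X, T) = Mul(-3, Pow(8, -1)) = Mul(-3, Rational(1, 8)) = Rational(-3, 8))
Mul(Add(Mul(Pow(Add(5, -1), 2), Pow(Function('E')(4, 1), -1)), Mul(17, Pow(26, -1))), -389) = Mul(Add(Mul(Pow(Add(5, -1), 2), Pow(Rational(-3, 8), -1)), Mul(17, Pow(26, -1))), -389) = Mul(Add(Mul(Pow(4, 2), Rational(-8, 3)), Mul(17, Rational(1, 26))), -389) = Mul(Add(Mul(16, Rational(-8, 3)), Rational(17, 26)), -389) = Mul(Add(Rational(-128, 3), Rational(17, 26)), -389) = Mul(Rational(-3277, 78), -389) = Rational(1274753, 78)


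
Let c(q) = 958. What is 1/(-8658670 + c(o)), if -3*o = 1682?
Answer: -1/8657712 ≈ -1.1550e-7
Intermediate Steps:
o = -1682/3 (o = -⅓*1682 = -1682/3 ≈ -560.67)
1/(-8658670 + c(o)) = 1/(-8658670 + 958) = 1/(-8657712) = -1/8657712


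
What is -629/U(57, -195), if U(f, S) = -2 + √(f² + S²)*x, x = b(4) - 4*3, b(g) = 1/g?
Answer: -10064/45587101 + 177378*√4586/45587101 ≈ 0.26328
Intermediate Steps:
x = -47/4 (x = 1/4 - 4*3 = ¼ - 12 = -47/4 ≈ -11.750)
U(f, S) = -2 - 47*√(S² + f²)/4 (U(f, S) = -2 + √(f² + S²)*(-47/4) = -2 + √(S² + f²)*(-47/4) = -2 - 47*√(S² + f²)/4)
-629/U(57, -195) = -629/(-2 - 47*√((-195)² + 57²)/4) = -629/(-2 - 47*√(38025 + 3249)/4) = -629/(-2 - 141*√4586/4)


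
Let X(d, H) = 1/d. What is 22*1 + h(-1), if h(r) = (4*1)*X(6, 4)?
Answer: 68/3 ≈ 22.667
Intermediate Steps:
X(d, H) = 1/d
h(r) = ⅔ (h(r) = (4*1)/6 = 4*(⅙) = ⅔)
22*1 + h(-1) = 22*1 + ⅔ = 22 + ⅔ = 68/3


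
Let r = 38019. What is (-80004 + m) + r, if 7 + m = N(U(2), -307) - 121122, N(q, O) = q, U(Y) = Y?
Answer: -163112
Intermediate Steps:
m = -121127 (m = -7 + (2 - 121122) = -7 - 121120 = -121127)
(-80004 + m) + r = (-80004 - 121127) + 38019 = -201131 + 38019 = -163112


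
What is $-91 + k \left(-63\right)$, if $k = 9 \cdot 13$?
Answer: $-7462$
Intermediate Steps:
$k = 117$
$-91 + k \left(-63\right) = -91 + 117 \left(-63\right) = -91 - 7371 = -7462$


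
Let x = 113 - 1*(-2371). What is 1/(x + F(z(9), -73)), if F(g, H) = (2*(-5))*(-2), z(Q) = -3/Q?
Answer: 1/2504 ≈ 0.00039936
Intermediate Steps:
F(g, H) = 20 (F(g, H) = -10*(-2) = 20)
x = 2484 (x = 113 + 2371 = 2484)
1/(x + F(z(9), -73)) = 1/(2484 + 20) = 1/2504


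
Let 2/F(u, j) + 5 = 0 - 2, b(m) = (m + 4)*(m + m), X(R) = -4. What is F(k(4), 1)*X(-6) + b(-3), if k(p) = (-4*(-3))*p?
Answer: -34/7 ≈ -4.8571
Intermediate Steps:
k(p) = 12*p
b(m) = 2*m*(4 + m) (b(m) = (4 + m)*(2*m) = 2*m*(4 + m))
F(u, j) = -2/7 (F(u, j) = 2/(-5 + (0 - 2)) = 2/(-5 - 2) = 2/(-7) = 2*(-⅐) = -2/7)
F(k(4), 1)*X(-6) + b(-3) = -2/7*(-4) + 2*(-3)*(4 - 3) = 8/7 + 2*(-3)*1 = 8/7 - 6 = -34/7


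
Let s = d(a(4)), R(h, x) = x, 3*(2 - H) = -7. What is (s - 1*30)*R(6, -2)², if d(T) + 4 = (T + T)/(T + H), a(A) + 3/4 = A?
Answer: -928/7 ≈ -132.57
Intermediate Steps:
H = 13/3 (H = 2 - ⅓*(-7) = 2 + 7/3 = 13/3 ≈ 4.3333)
a(A) = -¾ + A
d(T) = -4 + 2*T/(13/3 + T) (d(T) = -4 + (T + T)/(T + 13/3) = -4 + (2*T)/(13/3 + T) = -4 + 2*T/(13/3 + T))
s = -22/7 (s = 2*(-26 - 3*(-¾ + 4))/(13 + 3*(-¾ + 4)) = 2*(-26 - 3*13/4)/(13 + 3*(13/4)) = 2*(-26 - 39/4)/(13 + 39/4) = 2*(-143/4)/(91/4) = 2*(4/91)*(-143/4) = -22/7 ≈ -3.1429)
(s - 1*30)*R(6, -2)² = (-22/7 - 1*30)*(-2)² = (-22/7 - 30)*4 = -232/7*4 = -928/7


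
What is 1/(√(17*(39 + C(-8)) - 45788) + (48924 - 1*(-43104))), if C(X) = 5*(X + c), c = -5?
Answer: 15338/1411533169 - I*√46230/8469199014 ≈ 1.0866e-5 - 2.5387e-8*I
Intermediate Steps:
C(X) = -25 + 5*X (C(X) = 5*(X - 5) = 5*(-5 + X) = -25 + 5*X)
1/(√(17*(39 + C(-8)) - 45788) + (48924 - 1*(-43104))) = 1/(√(17*(39 + (-25 + 5*(-8))) - 45788) + (48924 - 1*(-43104))) = 1/(√(17*(39 + (-25 - 40)) - 45788) + (48924 + 43104)) = 1/(√(17*(39 - 65) - 45788) + 92028) = 1/(√(17*(-26) - 45788) + 92028) = 1/(√(-442 - 45788) + 92028) = 1/(√(-46230) + 92028) = 1/(I*√46230 + 92028) = 1/(92028 + I*√46230)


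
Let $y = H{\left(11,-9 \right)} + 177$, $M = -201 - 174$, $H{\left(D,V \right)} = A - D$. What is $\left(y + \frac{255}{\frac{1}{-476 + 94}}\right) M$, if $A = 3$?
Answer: $36465375$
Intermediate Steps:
$H{\left(D,V \right)} = 3 - D$
$M = -375$ ($M = -201 - 174 = -375$)
$y = 169$ ($y = \left(3 - 11\right) + 177 = -8 + 177 = 169$)
$\left(y + \frac{255}{\frac{1}{-476 + 94}}\right) M = \left(169 + \frac{255}{\frac{1}{-476 + 94}}\right) \left(-375\right) = \left(169 + \frac{255}{\frac{1}{-382}}\right) \left(-375\right) = \left(169 + \frac{255}{- \frac{1}{382}}\right) \left(-375\right) = \left(169 + 255 \left(-382\right)\right) \left(-375\right) = \left(169 - 97410\right) \left(-375\right) = \left(-97241\right) \left(-375\right) = 36465375$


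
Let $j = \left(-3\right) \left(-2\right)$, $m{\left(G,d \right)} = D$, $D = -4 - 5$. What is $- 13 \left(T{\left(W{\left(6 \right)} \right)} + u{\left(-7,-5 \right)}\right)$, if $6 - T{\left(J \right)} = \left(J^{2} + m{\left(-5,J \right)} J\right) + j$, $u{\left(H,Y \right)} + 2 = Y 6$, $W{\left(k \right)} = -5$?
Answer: $1326$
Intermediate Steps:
$D = -9$ ($D = -4 - 5 = -9$)
$m{\left(G,d \right)} = -9$
$j = 6$
$u{\left(H,Y \right)} = -2 + 6 Y$ ($u{\left(H,Y \right)} = -2 + Y 6 = -2 + 6 Y$)
$T{\left(J \right)} = - J^{2} + 9 J$ ($T{\left(J \right)} = 6 - \left(\left(J^{2} - 9 J\right) + 6\right) = 6 - \left(6 + J^{2} - 9 J\right) = - J^{2} + 9 J$)
$- 13 \left(T{\left(W{\left(6 \right)} \right)} + u{\left(-7,-5 \right)}\right) = - 13 \left(- 5 \left(9 - -5\right) + \left(-2 + 6 \left(-5\right)\right)\right) = - 13 \left(- 5 \left(9 + 5\right) - 32\right) = - 13 \left(\left(-5\right) 14 - 32\right) = - 13 \left(-70 - 32\right) = \left(-13\right) \left(-102\right) = 1326$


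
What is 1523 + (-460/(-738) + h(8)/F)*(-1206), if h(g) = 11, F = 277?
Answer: 8215665/11357 ≈ 723.40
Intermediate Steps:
1523 + (-460/(-738) + h(8)/F)*(-1206) = 1523 + (-460/(-738) + 11/277)*(-1206) = 1523 + (-460*(-1/738) + 11*(1/277))*(-1206) = 1523 + (230/369 + 11/277)*(-1206) = 1523 + (67769/102213)*(-1206) = 1523 - 9081046/11357 = 8215665/11357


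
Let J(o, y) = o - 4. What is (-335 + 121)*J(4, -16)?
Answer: 0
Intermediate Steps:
J(o, y) = -4 + o
(-335 + 121)*J(4, -16) = (-335 + 121)*(-4 + 4) = -214*0 = 0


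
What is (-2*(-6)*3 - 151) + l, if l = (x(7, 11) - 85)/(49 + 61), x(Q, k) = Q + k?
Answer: -12717/110 ≈ -115.61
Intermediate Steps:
l = -67/110 (l = ((7 + 11) - 85)/(49 + 61) = (18 - 85)/110 = -67*1/110 = -67/110 ≈ -0.60909)
(-2*(-6)*3 - 151) + l = (-2*(-6)*3 - 151) - 67/110 = (12*3 - 151) - 67/110 = (36 - 151) - 67/110 = -115 - 67/110 = -12717/110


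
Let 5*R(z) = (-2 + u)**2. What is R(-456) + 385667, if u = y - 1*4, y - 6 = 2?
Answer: 1928339/5 ≈ 3.8567e+5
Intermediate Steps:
y = 8 (y = 6 + 2 = 8)
u = 4 (u = 8 - 1*4 = 8 - 4 = 4)
R(z) = 4/5 (R(z) = (-2 + 4)**2/5 = (1/5)*2**2 = (1/5)*4 = 4/5)
R(-456) + 385667 = 4/5 + 385667 = 1928339/5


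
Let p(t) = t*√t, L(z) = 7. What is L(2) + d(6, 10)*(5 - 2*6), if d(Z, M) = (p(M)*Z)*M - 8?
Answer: 63 - 4200*√10 ≈ -13219.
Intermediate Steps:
p(t) = t^(3/2)
d(Z, M) = -8 + Z*M^(5/2) (d(Z, M) = (M^(3/2)*Z)*M - 8 = (Z*M^(3/2))*M - 8 = Z*M^(5/2) - 8 = -8 + Z*M^(5/2))
L(2) + d(6, 10)*(5 - 2*6) = 7 + (-8 + 6*10^(5/2))*(5 - 2*6) = 7 + (-8 + 6*(100*√10))*(5 - 12) = 7 + (-8 + 600*√10)*(-7) = 7 + (56 - 4200*√10) = 63 - 4200*√10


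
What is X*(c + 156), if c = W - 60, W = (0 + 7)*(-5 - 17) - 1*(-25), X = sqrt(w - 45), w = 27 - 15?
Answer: -33*I*sqrt(33) ≈ -189.57*I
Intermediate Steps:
w = 12
X = I*sqrt(33) (X = sqrt(12 - 45) = sqrt(-33) = I*sqrt(33) ≈ 5.7446*I)
W = -129 (W = 7*(-22) + 25 = -154 + 25 = -129)
c = -189 (c = -129 - 60 = -189)
X*(c + 156) = (I*sqrt(33))*(-189 + 156) = (I*sqrt(33))*(-33) = -33*I*sqrt(33)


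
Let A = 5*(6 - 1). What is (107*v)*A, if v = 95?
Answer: 254125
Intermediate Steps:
A = 25 (A = 5*5 = 25)
(107*v)*A = (107*95)*25 = 10165*25 = 254125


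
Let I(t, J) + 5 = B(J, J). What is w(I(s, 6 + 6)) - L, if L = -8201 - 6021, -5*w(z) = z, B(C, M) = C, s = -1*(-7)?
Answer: 71103/5 ≈ 14221.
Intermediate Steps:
s = 7
I(t, J) = -5 + J
w(z) = -z/5
L = -14222
w(I(s, 6 + 6)) - L = -(-5 + (6 + 6))/5 - 1*(-14222) = -(-5 + 12)/5 + 14222 = -1/5*7 + 14222 = -7/5 + 14222 = 71103/5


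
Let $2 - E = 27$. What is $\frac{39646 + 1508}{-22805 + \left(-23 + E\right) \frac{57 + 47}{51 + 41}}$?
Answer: $- \frac{946542}{525763} \approx -1.8003$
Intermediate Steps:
$E = -25$ ($E = 2 - 27 = -25$)
$\frac{39646 + 1508}{-22805 + \left(-23 + E\right) \frac{57 + 47}{51 + 41}} = \frac{39646 + 1508}{-22805 + \left(-23 - 25\right) \frac{57 + 47}{51 + 41}} = \frac{41154}{-22805 - 48 \cdot \frac{104}{92}} = \frac{41154}{-22805 - 48 \cdot 104 \cdot \frac{1}{92}} = \frac{41154}{-22805 - \frac{1248}{23}} = \frac{41154}{- \frac{525763}{23}} = 41154 \left(- \frac{23}{525763}\right) = - \frac{946542}{525763}$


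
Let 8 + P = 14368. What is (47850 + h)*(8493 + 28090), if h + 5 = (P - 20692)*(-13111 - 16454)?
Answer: 6850292046775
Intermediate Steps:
P = 14360 (P = -8 + 14368 = 14360)
h = 187205575 (h = -5 + (14360 - 20692)*(-13111 - 16454) = -5 - 6332*(-29565) = -5 + 187205580 = 187205575)
(47850 + h)*(8493 + 28090) = (47850 + 187205575)*(8493 + 28090) = 187253425*36583 = 6850292046775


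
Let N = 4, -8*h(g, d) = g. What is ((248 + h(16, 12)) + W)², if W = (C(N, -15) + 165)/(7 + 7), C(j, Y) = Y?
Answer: 3229209/49 ≈ 65902.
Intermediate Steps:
h(g, d) = -g/8
W = 75/7 (W = (-15 + 165)/(7 + 7) = 150/14 = 150*(1/14) = 75/7 ≈ 10.714)
((248 + h(16, 12)) + W)² = ((248 - ⅛*16) + 75/7)² = ((248 - 2) + 75/7)² = (246 + 75/7)² = (1797/7)² = 3229209/49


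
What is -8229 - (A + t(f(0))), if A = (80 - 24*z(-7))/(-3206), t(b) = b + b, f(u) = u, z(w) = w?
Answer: -13190963/1603 ≈ -8228.9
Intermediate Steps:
t(b) = 2*b
A = -124/1603 (A = (80 - 24*(-7))/(-3206) = (80 + 168)*(-1/3206) = 248*(-1/3206) = -124/1603 ≈ -0.077355)
-8229 - (A + t(f(0))) = -8229 - (-124/1603 + 2*0) = -8229 - (-124/1603 + 0) = -8229 - 1*(-124/1603) = -8229 + 124/1603 = -13190963/1603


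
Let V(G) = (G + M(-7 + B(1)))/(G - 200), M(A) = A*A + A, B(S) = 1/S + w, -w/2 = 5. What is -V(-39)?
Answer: 201/239 ≈ 0.84100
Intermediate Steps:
w = -10 (w = -2*5 = -10)
B(S) = -10 + 1/S (B(S) = 1/S - 10 = -10 + 1/S)
M(A) = A + A**2 (M(A) = A**2 + A = A + A**2)
V(G) = (240 + G)/(-200 + G) (V(G) = (G + (-7 + (-10 + 1/1))*(1 + (-7 + (-10 + 1/1))))/(G - 200) = (G + (-7 + (-10 + 1))*(1 + (-7 + (-10 + 1))))/(-200 + G) = (G + (-7 - 9)*(1 + (-7 - 9)))/(-200 + G) = (G - 16*(1 - 16))/(-200 + G) = (G - 16*(-15))/(-200 + G) = (G + 240)/(-200 + G) = (240 + G)/(-200 + G))
-V(-39) = -(240 - 39)/(-200 - 39) = -201/(-239) = -(-1)*201/239 = -1*(-201/239) = 201/239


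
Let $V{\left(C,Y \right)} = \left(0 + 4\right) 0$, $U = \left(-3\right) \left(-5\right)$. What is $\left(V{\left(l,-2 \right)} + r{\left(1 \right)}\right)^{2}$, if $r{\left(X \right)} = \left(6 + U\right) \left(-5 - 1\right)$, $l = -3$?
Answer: $15876$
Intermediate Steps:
$U = 15$
$V{\left(C,Y \right)} = 0$ ($V{\left(C,Y \right)} = 4 \cdot 0 = 0$)
$r{\left(X \right)} = -126$ ($r{\left(X \right)} = \left(6 + 15\right) \left(-5 - 1\right) = 21 \left(-6\right) = -126$)
$\left(V{\left(l,-2 \right)} + r{\left(1 \right)}\right)^{2} = \left(0 - 126\right)^{2} = \left(-126\right)^{2} = 15876$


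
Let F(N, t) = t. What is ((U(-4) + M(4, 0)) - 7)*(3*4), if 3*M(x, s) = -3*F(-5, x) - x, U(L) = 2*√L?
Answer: -148 + 48*I ≈ -148.0 + 48.0*I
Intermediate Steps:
M(x, s) = -4*x/3 (M(x, s) = (-3*x - x)/3 = (-4*x)/3 = -4*x/3)
((U(-4) + M(4, 0)) - 7)*(3*4) = ((2*√(-4) - 4/3*4) - 7)*(3*4) = ((2*(2*I) - 16/3) - 7)*12 = ((4*I - 16/3) - 7)*12 = ((-16/3 + 4*I) - 7)*12 = (-37/3 + 4*I)*12 = -148 + 48*I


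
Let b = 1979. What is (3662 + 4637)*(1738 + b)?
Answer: 30847383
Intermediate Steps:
(3662 + 4637)*(1738 + b) = (3662 + 4637)*(1738 + 1979) = 8299*3717 = 30847383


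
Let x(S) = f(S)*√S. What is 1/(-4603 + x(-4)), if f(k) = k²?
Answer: -4603/21188633 - 32*I/21188633 ≈ -0.00021724 - 1.5102e-6*I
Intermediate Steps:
x(S) = S^(5/2) (x(S) = S²*√S = S^(5/2))
1/(-4603 + x(-4)) = 1/(-4603 + (-4)^(5/2)) = 1/(-4603 + 32*I) = (-4603 - 32*I)/21188633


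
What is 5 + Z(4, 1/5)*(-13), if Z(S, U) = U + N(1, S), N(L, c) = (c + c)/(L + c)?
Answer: -92/5 ≈ -18.400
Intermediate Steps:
N(L, c) = 2*c/(L + c) (N(L, c) = (2*c)/(L + c) = 2*c/(L + c))
Z(S, U) = U + 2*S/(1 + S)
5 + Z(4, 1/5)*(-13) = 5 + ((2*4 + (1 + 4)/5)/(1 + 4))*(-13) = 5 + ((8 + (⅕)*5)/5)*(-13) = 5 + ((8 + 1)/5)*(-13) = 5 + ((⅕)*9)*(-13) = 5 + (9/5)*(-13) = 5 - 117/5 = -92/5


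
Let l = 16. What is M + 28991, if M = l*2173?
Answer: 63759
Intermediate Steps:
M = 34768 (M = 16*2173 = 34768)
M + 28991 = 34768 + 28991 = 63759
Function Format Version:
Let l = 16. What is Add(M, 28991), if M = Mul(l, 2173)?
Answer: 63759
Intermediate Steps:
M = 34768 (M = Mul(16, 2173) = 34768)
Add(M, 28991) = Add(34768, 28991) = 63759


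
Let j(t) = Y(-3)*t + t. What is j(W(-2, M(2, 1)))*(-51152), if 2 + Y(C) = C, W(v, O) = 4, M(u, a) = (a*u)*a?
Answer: 818432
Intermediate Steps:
M(u, a) = u*a²
Y(C) = -2 + C
j(t) = -4*t (j(t) = (-2 - 3)*t + t = -5*t + t = -4*t)
j(W(-2, M(2, 1)))*(-51152) = -4*4*(-51152) = -16*(-51152) = 818432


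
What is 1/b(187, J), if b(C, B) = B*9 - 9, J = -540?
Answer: -1/4869 ≈ -0.00020538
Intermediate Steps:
b(C, B) = -9 + 9*B (b(C, B) = 9*B - 9 = -9 + 9*B)
1/b(187, J) = 1/(-9 + 9*(-540)) = 1/(-9 - 4860) = 1/(-4869) = -1/4869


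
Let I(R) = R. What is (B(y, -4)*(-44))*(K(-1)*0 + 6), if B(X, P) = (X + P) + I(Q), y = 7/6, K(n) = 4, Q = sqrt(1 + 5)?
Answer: 748 - 264*sqrt(6) ≈ 101.33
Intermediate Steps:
Q = sqrt(6) ≈ 2.4495
y = 7/6 (y = 7*(1/6) = 7/6 ≈ 1.1667)
B(X, P) = P + X + sqrt(6) (B(X, P) = (X + P) + sqrt(6) = (P + X) + sqrt(6) = P + X + sqrt(6))
(B(y, -4)*(-44))*(K(-1)*0 + 6) = ((-4 + 7/6 + sqrt(6))*(-44))*(4*0 + 6) = ((-17/6 + sqrt(6))*(-44))*(0 + 6) = (374/3 - 44*sqrt(6))*6 = 748 - 264*sqrt(6)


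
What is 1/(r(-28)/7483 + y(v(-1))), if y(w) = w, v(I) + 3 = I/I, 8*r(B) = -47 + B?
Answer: -59864/119803 ≈ -0.49969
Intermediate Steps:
r(B) = -47/8 + B/8 (r(B) = (-47 + B)/8 = -47/8 + B/8)
v(I) = -2 (v(I) = -3 + I/I = -3 + 1 = -2)
1/(r(-28)/7483 + y(v(-1))) = 1/((-47/8 + (1/8)*(-28))/7483 - 2) = 1/((-47/8 - 7/2)*(1/7483) - 2) = 1/(-75/8*1/7483 - 2) = 1/(-75/59864 - 2) = 1/(-119803/59864) = -59864/119803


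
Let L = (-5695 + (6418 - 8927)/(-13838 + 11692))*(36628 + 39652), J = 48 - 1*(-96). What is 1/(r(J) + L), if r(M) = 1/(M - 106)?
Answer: -40774/17709184555447 ≈ -2.3024e-9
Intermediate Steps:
J = 144 (J = 48 + 96 = 144)
r(M) = 1/(-106 + M)
L = -466031172540/1073 (L = (-5695 - 2509/(-2146))*76280 = (-5695 - 2509*(-1/2146))*76280 = (-5695 + 2509/2146)*76280 = -12218961/2146*76280 = -466031172540/1073 ≈ -4.3433e+8)
1/(r(J) + L) = 1/(1/(-106 + 144) - 466031172540/1073) = 1/(1/38 - 466031172540/1073) = 1/(-17709184555447/40774) = -40774/17709184555447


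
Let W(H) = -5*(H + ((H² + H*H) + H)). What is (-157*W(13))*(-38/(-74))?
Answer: 5429060/37 ≈ 1.4673e+5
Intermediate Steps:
W(H) = -10*H - 10*H² (W(H) = -5*(H + ((H² + H²) + H)) = -5*(H + (2*H² + H)) = -5*(H + (H + 2*H²)) = -5*(2*H + 2*H²) = -10*H - 10*H²)
(-157*W(13))*(-38/(-74)) = (-(-1570)*13*(1 + 13))*(-38/(-74)) = (-(-1570)*13*14)*(-38*(-1/74)) = -157*(-1820)*(19/37) = 285740*(19/37) = 5429060/37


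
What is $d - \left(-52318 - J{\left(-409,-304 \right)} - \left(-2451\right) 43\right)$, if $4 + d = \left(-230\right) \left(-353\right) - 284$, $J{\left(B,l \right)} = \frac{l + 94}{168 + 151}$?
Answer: $\frac{8876603}{319} \approx 27826.0$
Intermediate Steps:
$J{\left(B,l \right)} = \frac{94}{319} + \frac{l}{319}$ ($J{\left(B,l \right)} = \frac{94 + l}{319} = \left(94 + l\right) \frac{1}{319} = \frac{94}{319} + \frac{l}{319}$)
$d = 80902$ ($d = -4 - -80906 = -4 + \left(81190 - 284\right) = -4 + 80906 = 80902$)
$d - \left(-52318 - J{\left(-409,-304 \right)} - \left(-2451\right) 43\right) = 80902 + \left(\left(\frac{94}{319} + \frac{1}{319} \left(-304\right)\right) - \left(-52318 - \left(-2451\right) 43\right)\right) = 80902 + \left(\left(\frac{94}{319} - \frac{304}{319}\right) - \left(-52318 - -105393\right)\right) = 80902 - \frac{16931135}{319} = \frac{8876603}{319}$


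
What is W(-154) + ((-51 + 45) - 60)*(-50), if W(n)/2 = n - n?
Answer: 3300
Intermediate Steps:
W(n) = 0 (W(n) = 2*(n - n) = 2*0 = 0)
W(-154) + ((-51 + 45) - 60)*(-50) = 0 + ((-51 + 45) - 60)*(-50) = 0 + (-6 - 60)*(-50) = 0 - 66*(-50) = 0 + 3300 = 3300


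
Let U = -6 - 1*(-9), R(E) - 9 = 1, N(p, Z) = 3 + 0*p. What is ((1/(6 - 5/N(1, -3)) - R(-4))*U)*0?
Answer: 0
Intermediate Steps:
N(p, Z) = 3 (N(p, Z) = 3 + 0 = 3)
R(E) = 10 (R(E) = 9 + 1 = 10)
U = 3 (U = -6 + 9 = 3)
((1/(6 - 5/N(1, -3)) - R(-4))*U)*0 = ((1/(6 - 5/3) - 1*10)*3)*0 = ((1/(6 - 5*1/3) - 10)*3)*0 = ((1/(6 - 5/3) - 10)*3)*0 = ((1/(13/3) - 10)*3)*0 = ((3/13 - 10)*3)*0 = -127/13*3*0 = -381/13*0 = 0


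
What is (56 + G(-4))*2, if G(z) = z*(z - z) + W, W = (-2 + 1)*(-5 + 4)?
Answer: 114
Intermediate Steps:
W = 1 (W = -1*(-1) = 1)
G(z) = 1 (G(z) = z*(z - z) + 1 = z*0 + 1 = 0 + 1 = 1)
(56 + G(-4))*2 = (56 + 1)*2 = 57*2 = 114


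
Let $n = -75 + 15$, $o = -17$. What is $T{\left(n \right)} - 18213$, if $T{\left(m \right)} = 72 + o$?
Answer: $-18158$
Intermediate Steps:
$n = -60$
$T{\left(m \right)} = 55$ ($T{\left(m \right)} = 72 - 17 = 55$)
$T{\left(n \right)} - 18213 = 55 - 18213 = -18158$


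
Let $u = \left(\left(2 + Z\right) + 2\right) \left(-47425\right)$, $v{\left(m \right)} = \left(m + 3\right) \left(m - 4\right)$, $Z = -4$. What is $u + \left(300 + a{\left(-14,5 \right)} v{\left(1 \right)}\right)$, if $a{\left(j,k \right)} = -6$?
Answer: $372$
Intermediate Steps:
$v{\left(m \right)} = \left(-4 + m\right) \left(3 + m\right)$ ($v{\left(m \right)} = \left(3 + m\right) \left(-4 + m\right) = \left(-4 + m\right) \left(3 + m\right)$)
$u = 0$ ($u = \left(\left(2 - 4\right) + 2\right) \left(-47425\right) = \left(-2 + 2\right) \left(-47425\right) = 0 \left(-47425\right) = 0$)
$u + \left(300 + a{\left(-14,5 \right)} v{\left(1 \right)}\right) = 0 + \left(300 - 6 \left(-12 + 1^{2} - 1\right)\right) = 0 + \left(300 - 6 \left(-12 + 1 - 1\right)\right) = 0 + \left(300 - -72\right) = 0 + \left(300 + 72\right) = 0 + 372 = 372$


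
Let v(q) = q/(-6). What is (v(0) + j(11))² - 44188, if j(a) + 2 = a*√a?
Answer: -42853 - 44*√11 ≈ -42999.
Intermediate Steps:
v(q) = -q/6 (v(q) = q*(-⅙) = -q/6)
j(a) = -2 + a^(3/2) (j(a) = -2 + a*√a = -2 + a^(3/2))
(v(0) + j(11))² - 44188 = (-⅙*0 + (-2 + 11^(3/2)))² - 44188 = (0 + (-2 + 11*√11))² - 44188 = (-2 + 11*√11)² - 44188 = -44188 + (-2 + 11*√11)²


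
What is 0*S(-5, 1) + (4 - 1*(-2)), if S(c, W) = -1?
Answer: 6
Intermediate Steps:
0*S(-5, 1) + (4 - 1*(-2)) = 0*(-1) + (4 - 1*(-2)) = 0 + (4 + 2) = 0 + 6 = 6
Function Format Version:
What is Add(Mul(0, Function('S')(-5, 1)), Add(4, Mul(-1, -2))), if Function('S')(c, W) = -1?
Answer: 6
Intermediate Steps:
Add(Mul(0, Function('S')(-5, 1)), Add(4, Mul(-1, -2))) = Add(Mul(0, -1), Add(4, Mul(-1, -2))) = Add(0, Add(4, 2)) = Add(0, 6) = 6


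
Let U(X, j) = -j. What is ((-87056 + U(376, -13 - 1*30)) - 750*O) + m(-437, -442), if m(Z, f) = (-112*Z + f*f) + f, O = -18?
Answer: 170353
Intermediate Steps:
m(Z, f) = f + f**2 - 112*Z (m(Z, f) = (-112*Z + f**2) + f = (f**2 - 112*Z) + f = f + f**2 - 112*Z)
((-87056 + U(376, -13 - 1*30)) - 750*O) + m(-437, -442) = ((-87056 - (-13 - 1*30)) - 750*(-18)) + (-442 + (-442)**2 - 112*(-437)) = ((-87056 - (-13 - 30)) + 13500) + (-442 + 195364 + 48944) = ((-87056 - 1*(-43)) + 13500) + 243866 = ((-87056 + 43) + 13500) + 243866 = (-87013 + 13500) + 243866 = -73513 + 243866 = 170353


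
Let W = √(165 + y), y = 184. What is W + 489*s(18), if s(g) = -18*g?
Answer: -158436 + √349 ≈ -1.5842e+5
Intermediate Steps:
W = √349 (W = √(165 + 184) = √349 ≈ 18.682)
W + 489*s(18) = √349 + 489*(-18*18) = √349 + 489*(-324) = √349 - 158436 = -158436 + √349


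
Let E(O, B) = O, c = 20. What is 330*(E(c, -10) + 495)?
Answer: 169950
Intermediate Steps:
330*(E(c, -10) + 495) = 330*(20 + 495) = 330*515 = 169950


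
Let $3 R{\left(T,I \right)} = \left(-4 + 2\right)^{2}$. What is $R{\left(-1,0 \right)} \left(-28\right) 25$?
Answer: $- \frac{2800}{3} \approx -933.33$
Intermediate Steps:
$R{\left(T,I \right)} = \frac{4}{3}$ ($R{\left(T,I \right)} = \frac{\left(-4 + 2\right)^{2}}{3} = \frac{\left(-2\right)^{2}}{3} = \frac{1}{3} \cdot 4 = \frac{4}{3}$)
$R{\left(-1,0 \right)} \left(-28\right) 25 = \frac{4}{3} \left(-28\right) 25 = \left(- \frac{112}{3}\right) 25 = - \frac{2800}{3}$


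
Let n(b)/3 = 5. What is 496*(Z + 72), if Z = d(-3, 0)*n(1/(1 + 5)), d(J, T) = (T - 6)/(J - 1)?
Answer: 46872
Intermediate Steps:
n(b) = 15 (n(b) = 3*5 = 15)
d(J, T) = (-6 + T)/(-1 + J)
Z = 45/2 (Z = ((-6 + 0)/(-1 - 3))*15 = (-6/(-4))*15 = -1/4*(-6)*15 = (3/2)*15 = 45/2 ≈ 22.500)
496*(Z + 72) = 496*(45/2 + 72) = 496*(189/2) = 46872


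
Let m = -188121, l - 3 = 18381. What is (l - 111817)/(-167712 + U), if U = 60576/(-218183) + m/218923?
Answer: 4462853117438597/8010864427245999 ≈ 0.55710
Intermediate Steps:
l = 18384 (l = 3 + 18381 = 18384)
U = -54306283791/47765276909 (U = 60576/(-218183) - 188121/218923 = 60576*(-1/218183) - 188121*1/218923 = -60576/218183 - 188121/218923 = -54306283791/47765276909 ≈ -1.1369)
(l - 111817)/(-167712 + U) = (18384 - 111817)/(-167712 - 54306283791/47765276909) = -93433/(-8010864427245999/47765276909) = -93433*(-47765276909/8010864427245999) = 4462853117438597/8010864427245999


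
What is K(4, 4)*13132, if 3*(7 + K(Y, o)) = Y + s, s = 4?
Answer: -170716/3 ≈ -56905.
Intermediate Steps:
K(Y, o) = -17/3 + Y/3 (K(Y, o) = -7 + (Y + 4)/3 = -7 + (4 + Y)/3 = -7 + (4/3 + Y/3) = -17/3 + Y/3)
K(4, 4)*13132 = (-17/3 + (⅓)*4)*13132 = (-17/3 + 4/3)*13132 = -13/3*13132 = -170716/3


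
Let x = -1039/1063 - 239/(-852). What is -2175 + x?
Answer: -1970476471/905676 ≈ -2175.7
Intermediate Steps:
x = -631171/905676 (x = -1039*1/1063 - 239*(-1/852) = -1039/1063 + 239/852 = -631171/905676 ≈ -0.69691)
-2175 + x = -2175 - 631171/905676 = -1970476471/905676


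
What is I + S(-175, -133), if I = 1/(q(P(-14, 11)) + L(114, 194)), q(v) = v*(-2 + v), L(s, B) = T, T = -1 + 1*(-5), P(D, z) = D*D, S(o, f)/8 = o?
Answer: -53225199/38018 ≈ -1400.0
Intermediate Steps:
S(o, f) = 8*o
P(D, z) = D²
T = -6 (T = -1 - 5 = -6)
L(s, B) = -6
I = 1/38018 (I = 1/((-14)²*(-2 + (-14)²) - 6) = 1/(196*(-2 + 196) - 6) = 1/(196*194 - 6) = 1/(38024 - 6) = 1/38018 ≈ 2.6303e-5)
I + S(-175, -133) = 1/38018 + 8*(-175) = 1/38018 - 1400 = -53225199/38018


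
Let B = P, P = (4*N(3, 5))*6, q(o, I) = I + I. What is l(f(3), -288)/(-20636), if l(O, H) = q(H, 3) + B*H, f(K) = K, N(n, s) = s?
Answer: 17277/10318 ≈ 1.6745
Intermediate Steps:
q(o, I) = 2*I
P = 120 (P = (4*5)*6 = 20*6 = 120)
B = 120
l(O, H) = 6 + 120*H (l(O, H) = 2*3 + 120*H = 6 + 120*H)
l(f(3), -288)/(-20636) = (6 + 120*(-288))/(-20636) = (6 - 34560)*(-1/20636) = -34554*(-1/20636) = 17277/10318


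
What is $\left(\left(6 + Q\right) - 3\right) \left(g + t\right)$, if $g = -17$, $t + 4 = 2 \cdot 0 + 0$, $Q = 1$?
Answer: $-84$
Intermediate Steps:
$t = -4$ ($t = -4 + \left(2 \cdot 0 + 0\right) = -4 + \left(0 + 0\right) = -4 + 0 = -4$)
$\left(\left(6 + Q\right) - 3\right) \left(g + t\right) = \left(\left(6 + 1\right) - 3\right) \left(-17 - 4\right) = \left(7 - 3\right) \left(-21\right) = 4 \left(-21\right) = -84$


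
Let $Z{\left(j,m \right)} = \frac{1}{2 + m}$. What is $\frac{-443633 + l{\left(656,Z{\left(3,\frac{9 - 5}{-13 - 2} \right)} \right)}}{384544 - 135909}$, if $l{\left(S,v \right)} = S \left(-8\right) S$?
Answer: $- \frac{3886321}{248635} \approx -15.631$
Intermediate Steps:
$l{\left(S,v \right)} = - 8 S^{2}$ ($l{\left(S,v \right)} = - 8 S S = - 8 S^{2}$)
$\frac{-443633 + l{\left(656,Z{\left(3,\frac{9 - 5}{-13 - 2} \right)} \right)}}{384544 - 135909} = \frac{-443633 - 8 \cdot 656^{2}}{384544 - 135909} = \frac{-443633 - 3442688}{248635} = \left(-443633 - 3442688\right) \frac{1}{248635} = \left(-3886321\right) \frac{1}{248635} = - \frac{3886321}{248635}$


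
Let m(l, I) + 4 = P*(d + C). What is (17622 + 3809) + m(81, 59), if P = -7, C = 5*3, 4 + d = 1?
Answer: 21343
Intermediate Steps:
d = -3 (d = -4 + 1 = -3)
C = 15
m(l, I) = -88 (m(l, I) = -4 - 7*(-3 + 15) = -4 - 7*12 = -4 - 84 = -88)
(17622 + 3809) + m(81, 59) = (17622 + 3809) - 88 = 21431 - 88 = 21343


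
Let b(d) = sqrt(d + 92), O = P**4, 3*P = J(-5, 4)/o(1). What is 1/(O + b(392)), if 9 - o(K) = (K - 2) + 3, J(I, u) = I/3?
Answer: 15752961/346565767 ≈ 0.045454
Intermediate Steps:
J(I, u) = I/3 (J(I, u) = I*(1/3) = I/3)
o(K) = 8 - K (o(K) = 9 - ((K - 2) + 3) = 9 - ((-2 + K) + 3) = 9 - (1 + K) = 9 + (-1 - K) = 8 - K)
P = -5/63 (P = (((1/3)*(-5))/(8 - 1*1))/3 = (-5/(3*(8 - 1)))/3 = (-5/3/7)/3 = (-5/3*1/7)/3 = (1/3)*(-5/21) = -5/63 ≈ -0.079365)
O = 625/15752961 (O = (-5/63)**4 = 625/15752961 ≈ 3.9675e-5)
b(d) = sqrt(92 + d)
1/(O + b(392)) = 1/(625/15752961 + sqrt(92 + 392)) = 1/(625/15752961 + sqrt(484)) = 1/(625/15752961 + 22) = 1/(346565767/15752961) = 15752961/346565767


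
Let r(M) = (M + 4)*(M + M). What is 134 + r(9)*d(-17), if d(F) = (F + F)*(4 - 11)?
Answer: 55826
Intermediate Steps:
r(M) = 2*M*(4 + M) (r(M) = (4 + M)*(2*M) = 2*M*(4 + M))
d(F) = -14*F (d(F) = (2*F)*(-7) = -14*F)
134 + r(9)*d(-17) = 134 + (2*9*(4 + 9))*(-14*(-17)) = 134 + (2*9*13)*238 = 134 + 234*238 = 134 + 55692 = 55826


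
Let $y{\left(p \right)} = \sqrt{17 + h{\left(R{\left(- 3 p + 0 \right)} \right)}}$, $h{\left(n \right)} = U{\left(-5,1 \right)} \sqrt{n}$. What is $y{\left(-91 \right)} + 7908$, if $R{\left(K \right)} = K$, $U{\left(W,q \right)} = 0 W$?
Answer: $7908 + \sqrt{17} \approx 7912.1$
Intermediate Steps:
$U{\left(W,q \right)} = 0$
$h{\left(n \right)} = 0$ ($h{\left(n \right)} = 0 \sqrt{n} = 0$)
$y{\left(p \right)} = \sqrt{17}$ ($y{\left(p \right)} = \sqrt{17 + 0} = \sqrt{17}$)
$y{\left(-91 \right)} + 7908 = \sqrt{17} + 7908 = 7908 + \sqrt{17}$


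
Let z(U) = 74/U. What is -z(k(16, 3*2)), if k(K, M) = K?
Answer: -37/8 ≈ -4.6250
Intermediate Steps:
-z(k(16, 3*2)) = -74/16 = -1*37/8 = -37/8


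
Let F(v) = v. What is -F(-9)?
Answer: 9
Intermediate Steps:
-F(-9) = -1*(-9) = 9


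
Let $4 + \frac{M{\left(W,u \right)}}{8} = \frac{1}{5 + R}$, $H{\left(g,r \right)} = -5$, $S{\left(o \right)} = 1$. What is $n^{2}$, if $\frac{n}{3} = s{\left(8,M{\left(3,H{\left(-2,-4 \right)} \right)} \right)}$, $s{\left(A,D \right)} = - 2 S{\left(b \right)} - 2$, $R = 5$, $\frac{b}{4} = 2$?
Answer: $144$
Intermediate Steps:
$b = 8$ ($b = 4 \cdot 2 = 8$)
$M{\left(W,u \right)} = - \frac{156}{5}$ ($M{\left(W,u \right)} = -32 + \frac{8}{5 + 5} = -32 + \frac{8}{10} = -32 + 8 \cdot \frac{1}{10} = -32 + \frac{4}{5} = - \frac{156}{5}$)
$s{\left(A,D \right)} = -4$ ($s{\left(A,D \right)} = \left(-2\right) 1 - 2 = -2 - 2 = -4$)
$n = -12$ ($n = 3 \left(-4\right) = -12$)
$n^{2} = \left(-12\right)^{2} = 144$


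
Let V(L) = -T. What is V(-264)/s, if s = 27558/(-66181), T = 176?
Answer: 5823928/13779 ≈ 422.67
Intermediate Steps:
V(L) = -176 (V(L) = -1*176 = -176)
s = -27558/66181 (s = 27558*(-1/66181) = -27558/66181 ≈ -0.41640)
V(-264)/s = -176/(-27558/66181) = -176*(-66181/27558) = 5823928/13779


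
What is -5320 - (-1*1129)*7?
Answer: 2583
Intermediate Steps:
-5320 - (-1*1129)*7 = -5320 - (-1129)*7 = -5320 - 1*(-7903) = -5320 + 7903 = 2583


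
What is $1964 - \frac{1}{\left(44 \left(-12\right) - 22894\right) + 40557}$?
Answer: $\frac{33653139}{17135} \approx 1964.0$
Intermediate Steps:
$1964 - \frac{1}{\left(44 \left(-12\right) - 22894\right) + 40557} = 1964 - \frac{1}{\left(-528 - 22894\right) + 40557} = 1964 - \frac{1}{-23422 + 40557} = 1964 - \frac{1}{17135} = \frac{33653139}{17135}$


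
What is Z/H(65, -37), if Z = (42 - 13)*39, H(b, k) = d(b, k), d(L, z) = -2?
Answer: -1131/2 ≈ -565.50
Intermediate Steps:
H(b, k) = -2
Z = 1131 (Z = 29*39 = 1131)
Z/H(65, -37) = 1131/(-2) = 1131*(-½) = -1131/2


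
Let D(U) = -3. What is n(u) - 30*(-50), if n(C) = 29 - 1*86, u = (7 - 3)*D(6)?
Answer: 1443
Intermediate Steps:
u = -12 (u = (7 - 3)*(-3) = 4*(-3) = -12)
n(C) = -57 (n(C) = 29 - 86 = -57)
n(u) - 30*(-50) = -57 - 30*(-50) = -57 + 1500 = 1443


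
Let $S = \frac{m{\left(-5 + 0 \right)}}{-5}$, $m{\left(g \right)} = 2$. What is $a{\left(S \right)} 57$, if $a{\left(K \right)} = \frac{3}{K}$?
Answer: $- \frac{855}{2} \approx -427.5$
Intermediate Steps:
$S = - \frac{2}{5}$ ($S = \frac{2}{-5} = 2 \left(- \frac{1}{5}\right) = - \frac{2}{5} \approx -0.4$)
$a{\left(S \right)} 57 = \frac{3}{- \frac{2}{5}} \cdot 57 = 3 \left(- \frac{5}{2}\right) 57 = \left(- \frac{15}{2}\right) 57 = - \frac{855}{2}$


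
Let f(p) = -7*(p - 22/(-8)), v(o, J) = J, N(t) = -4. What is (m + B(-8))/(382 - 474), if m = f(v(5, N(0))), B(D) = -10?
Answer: 5/368 ≈ 0.013587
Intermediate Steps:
f(p) = -77/4 - 7*p (f(p) = -7*(p - 22*(-⅛)) = -7*(p + 11/4) = -7*(11/4 + p) = -77/4 - 7*p)
m = 35/4 (m = -77/4 - 7*(-4) = -77/4 + 28 = 35/4 ≈ 8.7500)
(m + B(-8))/(382 - 474) = (35/4 - 10)/(382 - 474) = -5/4/(-92) = -5/4*(-1/92) = 5/368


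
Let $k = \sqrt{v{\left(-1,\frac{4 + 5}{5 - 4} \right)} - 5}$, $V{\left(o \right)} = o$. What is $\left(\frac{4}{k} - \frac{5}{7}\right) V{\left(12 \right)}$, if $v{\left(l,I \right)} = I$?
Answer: $\frac{108}{7} \approx 15.429$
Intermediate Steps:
$k = 2$ ($k = \sqrt{\frac{4 + 5}{5 - 4} - 5} = \sqrt{\frac{9}{1} - 5} = \sqrt{9 \cdot 1 - 5} = \sqrt{9 - 5} = \sqrt{4} = 2$)
$\left(\frac{4}{k} - \frac{5}{7}\right) V{\left(12 \right)} = \left(\frac{4}{2} - \frac{5}{7}\right) 12 = \left(4 \cdot \frac{1}{2} - \frac{5}{7}\right) 12 = \left(2 - \frac{5}{7}\right) 12 = \frac{9}{7} \cdot 12 = \frac{108}{7}$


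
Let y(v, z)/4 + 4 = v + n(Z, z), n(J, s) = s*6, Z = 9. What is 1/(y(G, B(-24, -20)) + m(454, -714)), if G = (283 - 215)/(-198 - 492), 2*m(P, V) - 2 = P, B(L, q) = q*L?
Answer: 345/4047404 ≈ 8.5240e-5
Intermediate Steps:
n(J, s) = 6*s
B(L, q) = L*q
m(P, V) = 1 + P/2
G = -34/345 (G = 68/(-690) = 68*(-1/690) = -34/345 ≈ -0.098551)
y(v, z) = -16 + 4*v + 24*z (y(v, z) = -16 + 4*(v + 6*z) = -16 + (4*v + 24*z) = -16 + 4*v + 24*z)
1/(y(G, B(-24, -20)) + m(454, -714)) = 1/((-16 + 4*(-34/345) + 24*(-24*(-20))) + (1 + (½)*454)) = 1/((-16 - 136/345 + 24*480) + (1 + 227)) = 1/((-16 - 136/345 + 11520) + 228) = 1/(3968744/345 + 228) = 1/(4047404/345) = 345/4047404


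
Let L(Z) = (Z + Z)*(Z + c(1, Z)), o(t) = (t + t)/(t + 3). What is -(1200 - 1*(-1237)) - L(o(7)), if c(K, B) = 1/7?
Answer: -61033/25 ≈ -2441.3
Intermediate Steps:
c(K, B) = ⅐
o(t) = 2*t/(3 + t) (o(t) = (2*t)/(3 + t) = 2*t/(3 + t))
L(Z) = 2*Z*(⅐ + Z) (L(Z) = (Z + Z)*(Z + ⅐) = (2*Z)*(⅐ + Z) = 2*Z*(⅐ + Z))
-(1200 - 1*(-1237)) - L(o(7)) = -(1200 - 1*(-1237)) - 2*2*7/(3 + 7)*(1 + 7*(2*7/(3 + 7)))/7 = -(1200 + 1237) - 2*2*7/10*(1 + 7*(2*7/10))/7 = -1*2437 - 2*2*7*(⅒)*(1 + 7*(2*7*(⅒)))/7 = -2437 - 2*7*(1 + 7*(7/5))/(7*5) = -2437 - 2*7*(1 + 49/5)/(7*5) = -2437 - 2*7*54/(7*5*5) = -2437 - 1*108/25 = -2437 - 108/25 = -61033/25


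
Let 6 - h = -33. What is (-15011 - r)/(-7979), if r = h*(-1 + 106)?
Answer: 19106/7979 ≈ 2.3945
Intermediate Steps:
h = 39 (h = 6 - 1*(-33) = 6 + 33 = 39)
r = 4095 (r = 39*(-1 + 106) = 39*105 = 4095)
(-15011 - r)/(-7979) = (-15011 - 1*4095)/(-7979) = (-15011 - 4095)*(-1/7979) = -19106*(-1/7979) = 19106/7979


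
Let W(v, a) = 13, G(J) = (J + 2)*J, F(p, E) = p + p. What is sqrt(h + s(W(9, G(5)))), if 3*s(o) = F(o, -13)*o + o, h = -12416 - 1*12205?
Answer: 2*I*sqrt(6126) ≈ 156.54*I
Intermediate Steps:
F(p, E) = 2*p
h = -24621 (h = -12416 - 12205 = -24621)
G(J) = J*(2 + J) (G(J) = (2 + J)*J = J*(2 + J))
s(o) = o/3 + 2*o**2/3 (s(o) = ((2*o)*o + o)/3 = (2*o**2 + o)/3 = (o + 2*o**2)/3 = o/3 + 2*o**2/3)
sqrt(h + s(W(9, G(5)))) = sqrt(-24621 + (1/3)*13*(1 + 2*13)) = sqrt(-24621 + (1/3)*13*(1 + 26)) = sqrt(-24621 + (1/3)*13*27) = sqrt(-24621 + 117) = sqrt(-24504) = 2*I*sqrt(6126)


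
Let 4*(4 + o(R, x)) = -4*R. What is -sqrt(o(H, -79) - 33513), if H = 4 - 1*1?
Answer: -4*I*sqrt(2095) ≈ -183.08*I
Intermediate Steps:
H = 3 (H = 4 - 1 = 3)
o(R, x) = -4 - R (o(R, x) = -4 + (-4*R)/4 = -4 - R)
-sqrt(o(H, -79) - 33513) = -sqrt((-4 - 1*3) - 33513) = -sqrt((-4 - 3) - 33513) = -sqrt(-7 - 33513) = -sqrt(-33520) = -4*I*sqrt(2095)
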